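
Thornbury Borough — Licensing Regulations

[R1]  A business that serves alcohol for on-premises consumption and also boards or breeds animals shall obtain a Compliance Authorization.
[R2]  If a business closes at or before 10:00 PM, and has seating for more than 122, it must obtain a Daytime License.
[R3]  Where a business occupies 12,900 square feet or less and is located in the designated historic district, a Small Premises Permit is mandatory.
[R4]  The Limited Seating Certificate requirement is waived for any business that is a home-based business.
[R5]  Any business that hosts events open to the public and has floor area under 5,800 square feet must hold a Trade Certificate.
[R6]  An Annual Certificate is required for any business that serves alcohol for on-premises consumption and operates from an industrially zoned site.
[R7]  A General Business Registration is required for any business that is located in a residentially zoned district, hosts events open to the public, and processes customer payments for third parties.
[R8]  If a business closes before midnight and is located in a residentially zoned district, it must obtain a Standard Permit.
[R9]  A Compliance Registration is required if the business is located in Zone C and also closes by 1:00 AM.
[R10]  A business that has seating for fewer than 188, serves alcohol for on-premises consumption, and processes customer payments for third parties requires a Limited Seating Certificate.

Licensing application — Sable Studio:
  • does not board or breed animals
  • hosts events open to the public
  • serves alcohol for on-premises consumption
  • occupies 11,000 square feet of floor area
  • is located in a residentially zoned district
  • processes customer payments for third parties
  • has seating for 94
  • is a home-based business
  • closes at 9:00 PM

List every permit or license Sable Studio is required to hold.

[R1] serves alcohol for on-premises consumption; does not board or breed animals → Compliance Authorization not required.
[R2] closes 9:00 PM, at/before 10:00 PM; seating 94 ≤ 122 → Daytime License not required.
[R3] floor area 11,000 square feet ≤ 12,900 square feet; is located in a residentially zoned district (not: is located in the designated historic district) → Small Premises Permit not required.
[R4] is a home-based business → exempt from Limited Seating Certificate.
[R5] hosts events open to the public; floor area 11,000 square feet ≥ 5,800 square feet → Trade Certificate not required.
[R6] serves alcohol for on-premises consumption; is a home-based business (not: operates from an industrially zoned site) → Annual Certificate not required.
[R7] is located in a residentially zoned district; hosts events open to the public; processes customer payments for third parties → General Business Registration required.
[R8] closes 9:00 PM, at/before midnight; is located in a residentially zoned district → Standard Permit required.
[R9] is located in a residentially zoned district (not: is located in Zone C); closes 9:00 PM, at/before 1:00 AM → Compliance Registration not required.
[R10] seating 94 < 188; serves alcohol for on-premises consumption; processes customer payments for third parties → Limited Seating Certificate required.

General Business Registration, Standard Permit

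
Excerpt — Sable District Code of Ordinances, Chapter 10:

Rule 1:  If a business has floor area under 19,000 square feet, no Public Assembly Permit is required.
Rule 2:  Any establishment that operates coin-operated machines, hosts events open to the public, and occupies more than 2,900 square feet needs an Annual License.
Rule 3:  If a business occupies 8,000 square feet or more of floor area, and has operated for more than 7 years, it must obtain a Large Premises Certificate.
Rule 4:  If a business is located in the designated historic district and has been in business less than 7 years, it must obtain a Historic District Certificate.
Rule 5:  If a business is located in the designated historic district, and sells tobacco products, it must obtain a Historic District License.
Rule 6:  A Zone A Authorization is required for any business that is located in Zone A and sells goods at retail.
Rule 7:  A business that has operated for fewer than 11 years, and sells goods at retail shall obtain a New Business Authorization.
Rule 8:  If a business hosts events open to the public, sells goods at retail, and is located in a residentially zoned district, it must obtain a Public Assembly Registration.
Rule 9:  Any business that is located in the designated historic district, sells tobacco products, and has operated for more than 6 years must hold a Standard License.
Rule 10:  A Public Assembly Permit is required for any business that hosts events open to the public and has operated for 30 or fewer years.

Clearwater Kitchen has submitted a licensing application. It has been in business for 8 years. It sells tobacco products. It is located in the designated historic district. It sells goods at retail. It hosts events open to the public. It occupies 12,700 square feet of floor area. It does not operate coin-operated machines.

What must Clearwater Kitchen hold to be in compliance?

Rule 1: floor area 12,700 square feet < 19,000 square feet → exempt from Public Assembly Permit.
Rule 2: does not operate coin-operated machines; hosts events open to the public; floor area 12,700 square feet > 2,900 square feet → Annual License not required.
Rule 3: floor area 12,700 square feet ≥ 8,000 square feet; years in business 8 > 7 → Large Premises Certificate required.
Rule 4: is located in the designated historic district; years in business 8 ≥ 7 → Historic District Certificate not required.
Rule 5: is located in the designated historic district; sells tobacco products → Historic District License required.
Rule 6: is located in the designated historic district (not: is located in Zone A); sells goods at retail → Zone A Authorization not required.
Rule 7: years in business 8 < 11; sells goods at retail → New Business Authorization required.
Rule 8: hosts events open to the public; sells goods at retail; is located in the designated historic district (not: is located in a residentially zoned district) → Public Assembly Registration not required.
Rule 9: is located in the designated historic district; sells tobacco products; years in business 8 > 6 → Standard License required.
Rule 10: hosts events open to the public; years in business 8 ≤ 30 → Public Assembly Permit required.

Historic District License, Large Premises Certificate, New Business Authorization, Standard License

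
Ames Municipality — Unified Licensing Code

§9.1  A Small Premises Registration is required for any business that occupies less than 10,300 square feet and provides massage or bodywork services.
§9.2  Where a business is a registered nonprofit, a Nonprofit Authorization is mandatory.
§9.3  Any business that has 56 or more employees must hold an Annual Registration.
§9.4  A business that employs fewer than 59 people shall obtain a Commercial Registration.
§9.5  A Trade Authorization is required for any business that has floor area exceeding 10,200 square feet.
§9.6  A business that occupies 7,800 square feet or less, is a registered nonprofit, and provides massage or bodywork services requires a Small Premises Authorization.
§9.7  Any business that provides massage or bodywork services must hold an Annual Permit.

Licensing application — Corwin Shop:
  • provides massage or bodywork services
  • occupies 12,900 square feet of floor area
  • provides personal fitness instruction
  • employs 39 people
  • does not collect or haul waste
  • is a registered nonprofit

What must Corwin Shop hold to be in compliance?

Annual Permit, Commercial Registration, Nonprofit Authorization, Trade Authorization

§9.1 floor area 12,900 square feet ≥ 10,300 square feet; provides massage or bodywork services → Small Premises Registration not required.
§9.2 is a registered nonprofit → Nonprofit Authorization required.
§9.3 employees 39 < 56 → Annual Registration not required.
§9.4 employees 39 < 59 → Commercial Registration required.
§9.5 floor area 12,900 square feet > 10,200 square feet → Trade Authorization required.
§9.6 floor area 12,900 square feet > 7,800 square feet; is a registered nonprofit; provides massage or bodywork services → Small Premises Authorization not required.
§9.7 provides massage or bodywork services → Annual Permit required.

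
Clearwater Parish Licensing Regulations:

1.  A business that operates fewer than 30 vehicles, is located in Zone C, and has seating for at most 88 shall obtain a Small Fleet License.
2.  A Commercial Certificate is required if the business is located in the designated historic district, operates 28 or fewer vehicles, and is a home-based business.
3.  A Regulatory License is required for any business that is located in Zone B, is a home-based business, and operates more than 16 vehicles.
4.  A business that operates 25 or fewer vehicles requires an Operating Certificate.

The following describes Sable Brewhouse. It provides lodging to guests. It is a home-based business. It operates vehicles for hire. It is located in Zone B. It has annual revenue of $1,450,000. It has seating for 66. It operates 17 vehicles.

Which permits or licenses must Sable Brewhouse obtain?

Operating Certificate, Regulatory License

1. vehicles 17 < 30; is located in Zone B (not: is located in Zone C); seating 66 ≤ 88 → Small Fleet License not required.
2. is located in Zone B (not: is located in the designated historic district); vehicles 17 ≤ 28; is a home-based business → Commercial Certificate not required.
3. is located in Zone B; is a home-based business; vehicles 17 > 16 → Regulatory License required.
4. vehicles 17 ≤ 25 → Operating Certificate required.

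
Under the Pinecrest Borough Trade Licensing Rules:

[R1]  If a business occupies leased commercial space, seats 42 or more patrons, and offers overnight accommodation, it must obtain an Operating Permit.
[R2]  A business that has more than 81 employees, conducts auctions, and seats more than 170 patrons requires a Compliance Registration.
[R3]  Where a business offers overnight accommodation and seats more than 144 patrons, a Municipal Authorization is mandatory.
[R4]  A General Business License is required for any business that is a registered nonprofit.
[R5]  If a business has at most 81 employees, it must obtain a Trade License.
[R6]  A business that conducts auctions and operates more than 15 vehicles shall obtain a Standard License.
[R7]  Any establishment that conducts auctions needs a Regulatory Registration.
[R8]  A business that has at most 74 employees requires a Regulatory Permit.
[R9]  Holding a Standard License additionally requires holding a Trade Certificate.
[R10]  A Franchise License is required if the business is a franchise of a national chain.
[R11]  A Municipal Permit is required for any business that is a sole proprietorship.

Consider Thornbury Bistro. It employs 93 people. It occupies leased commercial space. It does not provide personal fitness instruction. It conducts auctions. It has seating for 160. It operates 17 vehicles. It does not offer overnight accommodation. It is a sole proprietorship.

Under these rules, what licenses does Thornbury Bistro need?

Municipal Permit, Regulatory Registration, Standard License, Trade Certificate

[R1] occupies leased commercial space; seating 160 ≥ 42; does not offer overnight accommodation → Operating Permit not required.
[R2] employees 93 > 81; conducts auctions; seating 160 ≤ 170 → Compliance Registration not required.
[R3] does not offer overnight accommodation; seating 160 > 144 → Municipal Authorization not required.
[R4] is a sole proprietorship (not: is a registered nonprofit) → General Business License not required.
[R5] employees 93 > 81 → Trade License not required.
[R6] conducts auctions; vehicles 17 > 15 → Standard License required.
[R7] conducts auctions → Regulatory Registration required.
[R8] employees 93 > 74 → Regulatory Permit not required.
[R9] Standard License is required → Trade Certificate also required.
[R10] is a sole proprietorship (not: is a franchise of a national chain) → Franchise License not required.
[R11] is a sole proprietorship → Municipal Permit required.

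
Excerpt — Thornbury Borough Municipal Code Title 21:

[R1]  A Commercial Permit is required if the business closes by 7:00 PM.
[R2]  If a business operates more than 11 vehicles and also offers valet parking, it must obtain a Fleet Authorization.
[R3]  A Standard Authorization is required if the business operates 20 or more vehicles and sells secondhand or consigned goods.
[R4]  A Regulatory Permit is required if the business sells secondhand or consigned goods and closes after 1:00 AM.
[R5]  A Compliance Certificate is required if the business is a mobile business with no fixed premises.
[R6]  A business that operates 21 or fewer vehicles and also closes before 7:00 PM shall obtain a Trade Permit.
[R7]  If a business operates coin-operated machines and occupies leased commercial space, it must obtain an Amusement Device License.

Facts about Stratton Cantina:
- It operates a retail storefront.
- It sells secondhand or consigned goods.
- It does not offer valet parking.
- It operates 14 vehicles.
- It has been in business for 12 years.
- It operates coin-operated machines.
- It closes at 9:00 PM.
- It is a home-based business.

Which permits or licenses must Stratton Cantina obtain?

None

[R1] closes 9:00 PM, after 7:00 PM → Commercial Permit not required.
[R2] vehicles 14 > 11; does not offer valet parking → Fleet Authorization not required.
[R3] vehicles 14 < 20; sells secondhand or consigned goods → Standard Authorization not required.
[R4] sells secondhand or consigned goods; closes 9:00 PM, at/before 1:00 AM → Regulatory Permit not required.
[R5] is a home-based business (not: is a mobile business with no fixed premises) → Compliance Certificate not required.
[R6] vehicles 14 ≤ 21; closes 9:00 PM, after 7:00 PM → Trade Permit not required.
[R7] operates coin-operated machines; is a home-based business (not: occupies leased commercial space) → Amusement Device License not required.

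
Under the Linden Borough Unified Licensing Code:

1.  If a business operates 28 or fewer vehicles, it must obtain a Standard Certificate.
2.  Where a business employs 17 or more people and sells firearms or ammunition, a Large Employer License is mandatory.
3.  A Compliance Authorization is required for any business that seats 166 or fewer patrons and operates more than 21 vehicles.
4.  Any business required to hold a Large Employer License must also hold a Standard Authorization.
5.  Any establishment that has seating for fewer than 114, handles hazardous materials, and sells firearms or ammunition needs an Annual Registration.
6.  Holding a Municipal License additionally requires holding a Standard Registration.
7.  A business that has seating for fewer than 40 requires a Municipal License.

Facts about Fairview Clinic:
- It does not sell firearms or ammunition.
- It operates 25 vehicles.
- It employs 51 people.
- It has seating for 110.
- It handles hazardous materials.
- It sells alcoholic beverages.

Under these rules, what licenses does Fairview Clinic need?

1. vehicles 25 ≤ 28 → Standard Certificate required.
2. employees 51 ≥ 17; does not sell firearms or ammunition → Large Employer License not required.
3. seating 110 ≤ 166; vehicles 25 > 21 → Compliance Authorization required.
4. Large Employer License is not required → no effect.
5. seating 110 < 114; handles hazardous materials; does not sell firearms or ammunition → Annual Registration not required.
6. Municipal License is not required → no effect.
7. seating 110 ≥ 40 → Municipal License not required.

Compliance Authorization, Standard Certificate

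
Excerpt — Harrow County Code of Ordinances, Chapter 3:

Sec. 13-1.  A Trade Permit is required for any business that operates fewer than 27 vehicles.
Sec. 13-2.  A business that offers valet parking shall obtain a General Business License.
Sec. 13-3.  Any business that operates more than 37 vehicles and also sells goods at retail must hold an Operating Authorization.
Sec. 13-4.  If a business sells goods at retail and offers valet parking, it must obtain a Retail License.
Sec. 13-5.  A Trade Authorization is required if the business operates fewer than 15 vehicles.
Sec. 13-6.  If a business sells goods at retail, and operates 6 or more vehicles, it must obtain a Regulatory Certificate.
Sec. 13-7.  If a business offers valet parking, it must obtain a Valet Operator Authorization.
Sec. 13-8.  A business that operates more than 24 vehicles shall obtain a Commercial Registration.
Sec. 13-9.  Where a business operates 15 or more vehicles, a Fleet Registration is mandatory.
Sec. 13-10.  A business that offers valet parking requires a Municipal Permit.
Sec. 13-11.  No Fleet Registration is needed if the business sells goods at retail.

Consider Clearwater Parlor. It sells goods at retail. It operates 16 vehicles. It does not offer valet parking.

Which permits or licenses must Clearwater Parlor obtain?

Regulatory Certificate, Trade Permit

Sec. 13-1. vehicles 16 < 27 → Trade Permit required.
Sec. 13-2. does not offer valet parking → General Business License not required.
Sec. 13-3. vehicles 16 ≤ 37; sells goods at retail → Operating Authorization not required.
Sec. 13-4. sells goods at retail; does not offer valet parking → Retail License not required.
Sec. 13-5. vehicles 16 ≥ 15 → Trade Authorization not required.
Sec. 13-6. sells goods at retail; vehicles 16 ≥ 6 → Regulatory Certificate required.
Sec. 13-7. does not offer valet parking → Valet Operator Authorization not required.
Sec. 13-8. vehicles 16 ≤ 24 → Commercial Registration not required.
Sec. 13-9. vehicles 16 ≥ 15 → Fleet Registration required.
Sec. 13-10. does not offer valet parking → Municipal Permit not required.
Sec. 13-11. sells goods at retail → exempt from Fleet Registration.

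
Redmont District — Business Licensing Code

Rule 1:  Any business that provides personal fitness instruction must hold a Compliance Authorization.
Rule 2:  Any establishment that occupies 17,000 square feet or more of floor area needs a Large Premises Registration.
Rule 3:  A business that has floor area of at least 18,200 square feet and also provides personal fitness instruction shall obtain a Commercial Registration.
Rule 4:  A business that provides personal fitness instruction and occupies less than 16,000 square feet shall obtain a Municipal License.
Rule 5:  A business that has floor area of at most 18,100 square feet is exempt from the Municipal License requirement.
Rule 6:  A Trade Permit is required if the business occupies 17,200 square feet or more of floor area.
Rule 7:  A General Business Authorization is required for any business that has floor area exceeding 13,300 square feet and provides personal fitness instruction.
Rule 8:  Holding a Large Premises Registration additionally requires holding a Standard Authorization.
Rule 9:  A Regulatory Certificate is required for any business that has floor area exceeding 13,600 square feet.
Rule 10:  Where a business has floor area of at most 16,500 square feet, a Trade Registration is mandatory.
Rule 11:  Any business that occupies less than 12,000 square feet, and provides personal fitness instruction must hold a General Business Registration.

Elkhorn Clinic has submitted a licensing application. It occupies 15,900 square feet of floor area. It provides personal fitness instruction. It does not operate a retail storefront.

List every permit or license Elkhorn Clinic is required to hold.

Rule 1: provides personal fitness instruction → Compliance Authorization required.
Rule 2: floor area 15,900 square feet < 17,000 square feet → Large Premises Registration not required.
Rule 3: floor area 15,900 square feet < 18,200 square feet; provides personal fitness instruction → Commercial Registration not required.
Rule 4: provides personal fitness instruction; floor area 15,900 square feet < 16,000 square feet → Municipal License required.
Rule 5: floor area 15,900 square feet ≤ 18,100 square feet → exempt from Municipal License.
Rule 6: floor area 15,900 square feet < 17,200 square feet → Trade Permit not required.
Rule 7: floor area 15,900 square feet > 13,300 square feet; provides personal fitness instruction → General Business Authorization required.
Rule 8: Large Premises Registration is not required → no effect.
Rule 9: floor area 15,900 square feet > 13,600 square feet → Regulatory Certificate required.
Rule 10: floor area 15,900 square feet ≤ 16,500 square feet → Trade Registration required.
Rule 11: floor area 15,900 square feet ≥ 12,000 square feet; provides personal fitness instruction → General Business Registration not required.

Compliance Authorization, General Business Authorization, Regulatory Certificate, Trade Registration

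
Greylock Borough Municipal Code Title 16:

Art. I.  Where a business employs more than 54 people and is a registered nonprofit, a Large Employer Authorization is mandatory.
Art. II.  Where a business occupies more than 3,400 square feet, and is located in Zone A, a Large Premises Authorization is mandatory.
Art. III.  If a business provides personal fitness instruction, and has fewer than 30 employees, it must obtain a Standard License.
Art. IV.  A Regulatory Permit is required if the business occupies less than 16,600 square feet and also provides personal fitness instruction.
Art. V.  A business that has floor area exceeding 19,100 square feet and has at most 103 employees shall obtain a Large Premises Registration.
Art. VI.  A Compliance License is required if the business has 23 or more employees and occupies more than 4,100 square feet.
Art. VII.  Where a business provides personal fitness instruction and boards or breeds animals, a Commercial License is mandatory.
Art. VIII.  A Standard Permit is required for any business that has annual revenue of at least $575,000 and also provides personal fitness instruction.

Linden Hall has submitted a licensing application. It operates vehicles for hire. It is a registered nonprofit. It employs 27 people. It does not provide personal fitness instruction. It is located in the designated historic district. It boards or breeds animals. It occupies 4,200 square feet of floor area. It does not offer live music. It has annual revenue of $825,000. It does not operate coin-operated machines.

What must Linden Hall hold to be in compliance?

Compliance License

Art. I. employees 27 ≤ 54; is a registered nonprofit → Large Employer Authorization not required.
Art. II. floor area 4,200 square feet > 3,400 square feet; is located in the designated historic district (not: is located in Zone A) → Large Premises Authorization not required.
Art. III. does not provide personal fitness instruction; employees 27 < 30 → Standard License not required.
Art. IV. floor area 4,200 square feet < 16,600 square feet; does not provide personal fitness instruction → Regulatory Permit not required.
Art. V. floor area 4,200 square feet ≤ 19,100 square feet; employees 27 ≤ 103 → Large Premises Registration not required.
Art. VI. employees 27 ≥ 23; floor area 4,200 square feet > 4,100 square feet → Compliance License required.
Art. VII. does not provide personal fitness instruction; boards or breeds animals → Commercial License not required.
Art. VIII. revenue $825,000 ≥ $575,000; does not provide personal fitness instruction → Standard Permit not required.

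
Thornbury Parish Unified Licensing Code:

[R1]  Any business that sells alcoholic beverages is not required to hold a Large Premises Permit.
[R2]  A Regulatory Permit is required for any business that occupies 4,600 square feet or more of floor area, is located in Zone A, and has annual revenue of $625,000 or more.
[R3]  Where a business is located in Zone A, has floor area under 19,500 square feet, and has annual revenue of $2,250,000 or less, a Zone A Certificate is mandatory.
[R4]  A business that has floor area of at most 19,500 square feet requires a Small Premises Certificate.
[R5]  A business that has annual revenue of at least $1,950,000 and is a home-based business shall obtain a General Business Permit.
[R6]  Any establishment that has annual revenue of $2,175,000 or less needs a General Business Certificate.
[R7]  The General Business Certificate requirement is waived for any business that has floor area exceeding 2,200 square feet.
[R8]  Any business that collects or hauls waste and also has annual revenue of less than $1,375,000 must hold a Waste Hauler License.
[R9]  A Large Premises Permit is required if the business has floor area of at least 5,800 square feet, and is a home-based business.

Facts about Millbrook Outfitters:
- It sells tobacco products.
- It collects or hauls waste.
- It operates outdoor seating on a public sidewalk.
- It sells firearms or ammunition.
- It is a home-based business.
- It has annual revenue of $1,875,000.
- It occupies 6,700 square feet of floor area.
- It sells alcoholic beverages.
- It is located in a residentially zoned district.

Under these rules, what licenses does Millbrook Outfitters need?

Small Premises Certificate

[R1] sells alcoholic beverages → exempt from Large Premises Permit.
[R2] floor area 6,700 square feet ≥ 4,600 square feet; is located in a residentially zoned district (not: is located in Zone A); revenue $1,875,000 ≥ $625,000 → Regulatory Permit not required.
[R3] is located in a residentially zoned district (not: is located in Zone A); floor area 6,700 square feet < 19,500 square feet; revenue $1,875,000 ≤ $2,250,000 → Zone A Certificate not required.
[R4] floor area 6,700 square feet ≤ 19,500 square feet → Small Premises Certificate required.
[R5] revenue $1,875,000 < $1,950,000; is a home-based business → General Business Permit not required.
[R6] revenue $1,875,000 ≤ $2,175,000 → General Business Certificate required.
[R7] floor area 6,700 square feet > 2,200 square feet → exempt from General Business Certificate.
[R8] collects or hauls waste; revenue $1,875,000 ≥ $1,375,000 → Waste Hauler License not required.
[R9] floor area 6,700 square feet ≥ 5,800 square feet; is a home-based business → Large Premises Permit required.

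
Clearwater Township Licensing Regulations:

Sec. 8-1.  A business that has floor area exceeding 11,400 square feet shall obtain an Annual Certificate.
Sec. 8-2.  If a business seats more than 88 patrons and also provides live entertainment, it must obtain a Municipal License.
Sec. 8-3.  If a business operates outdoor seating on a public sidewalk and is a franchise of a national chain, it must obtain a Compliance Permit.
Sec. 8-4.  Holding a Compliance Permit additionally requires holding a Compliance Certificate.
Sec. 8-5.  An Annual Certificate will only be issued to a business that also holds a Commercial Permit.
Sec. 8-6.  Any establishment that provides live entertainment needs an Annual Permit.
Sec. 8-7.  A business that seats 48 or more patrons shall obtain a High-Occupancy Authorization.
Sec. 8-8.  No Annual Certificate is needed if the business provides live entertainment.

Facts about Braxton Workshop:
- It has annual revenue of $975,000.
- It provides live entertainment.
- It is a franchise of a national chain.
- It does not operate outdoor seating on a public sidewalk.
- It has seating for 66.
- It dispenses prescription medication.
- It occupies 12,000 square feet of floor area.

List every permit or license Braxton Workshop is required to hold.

Sec. 8-1. floor area 12,000 square feet > 11,400 square feet → Annual Certificate required.
Sec. 8-2. seating 66 ≤ 88; provides live entertainment → Municipal License not required.
Sec. 8-3. does not operate outdoor seating on a public sidewalk; is a franchise of a national chain → Compliance Permit not required.
Sec. 8-4. Compliance Permit is not required → no effect.
Sec. 8-5. Annual Certificate is not required → no effect.
Sec. 8-6. provides live entertainment → Annual Permit required.
Sec. 8-7. seating 66 ≥ 48 → High-Occupancy Authorization required.
Sec. 8-8. provides live entertainment → exempt from Annual Certificate.

Annual Permit, High-Occupancy Authorization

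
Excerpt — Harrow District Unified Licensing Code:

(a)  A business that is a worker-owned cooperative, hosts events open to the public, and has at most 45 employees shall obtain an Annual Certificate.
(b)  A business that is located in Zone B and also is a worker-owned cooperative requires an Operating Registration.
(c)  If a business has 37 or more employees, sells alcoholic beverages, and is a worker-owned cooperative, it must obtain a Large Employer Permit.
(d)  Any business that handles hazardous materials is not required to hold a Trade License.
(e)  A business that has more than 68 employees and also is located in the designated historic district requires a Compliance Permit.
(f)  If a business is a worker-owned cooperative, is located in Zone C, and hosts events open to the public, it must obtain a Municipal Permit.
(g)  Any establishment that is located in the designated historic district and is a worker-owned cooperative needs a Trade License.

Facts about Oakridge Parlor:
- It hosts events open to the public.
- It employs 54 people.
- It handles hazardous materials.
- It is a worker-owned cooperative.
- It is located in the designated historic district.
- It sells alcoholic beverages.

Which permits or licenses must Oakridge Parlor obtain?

(a) is a worker-owned cooperative; hosts events open to the public; employees 54 > 45 → Annual Certificate not required.
(b) is located in the designated historic district (not: is located in Zone B); is a worker-owned cooperative → Operating Registration not required.
(c) employees 54 ≥ 37; sells alcoholic beverages; is a worker-owned cooperative → Large Employer Permit required.
(d) handles hazardous materials → exempt from Trade License.
(e) employees 54 ≤ 68; is located in the designated historic district → Compliance Permit not required.
(f) is a worker-owned cooperative; is located in the designated historic district (not: is located in Zone C); hosts events open to the public → Municipal Permit not required.
(g) is located in the designated historic district; is a worker-owned cooperative → Trade License required.

Large Employer Permit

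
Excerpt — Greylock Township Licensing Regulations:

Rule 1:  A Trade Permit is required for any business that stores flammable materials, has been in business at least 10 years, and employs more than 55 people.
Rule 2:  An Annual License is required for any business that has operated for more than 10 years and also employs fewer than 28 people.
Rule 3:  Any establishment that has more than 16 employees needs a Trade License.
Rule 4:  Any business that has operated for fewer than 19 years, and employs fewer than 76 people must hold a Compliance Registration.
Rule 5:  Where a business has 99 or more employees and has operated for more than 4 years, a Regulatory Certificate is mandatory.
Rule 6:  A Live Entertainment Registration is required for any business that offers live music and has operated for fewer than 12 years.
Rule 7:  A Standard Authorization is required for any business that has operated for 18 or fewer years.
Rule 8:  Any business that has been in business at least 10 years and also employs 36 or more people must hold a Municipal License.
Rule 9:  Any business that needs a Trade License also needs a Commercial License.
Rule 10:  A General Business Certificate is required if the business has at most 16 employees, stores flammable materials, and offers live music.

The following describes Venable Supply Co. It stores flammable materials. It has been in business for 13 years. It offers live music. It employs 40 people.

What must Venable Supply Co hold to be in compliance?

Commercial License, Compliance Registration, Municipal License, Standard Authorization, Trade License

Rule 1: stores flammable materials; years in business 13 ≥ 10; employees 40 ≤ 55 → Trade Permit not required.
Rule 2: years in business 13 > 10; employees 40 ≥ 28 → Annual License not required.
Rule 3: employees 40 > 16 → Trade License required.
Rule 4: years in business 13 < 19; employees 40 < 76 → Compliance Registration required.
Rule 5: employees 40 < 99; years in business 13 > 4 → Regulatory Certificate not required.
Rule 6: offers live music; years in business 13 ≥ 12 → Live Entertainment Registration not required.
Rule 7: years in business 13 ≤ 18 → Standard Authorization required.
Rule 8: years in business 13 ≥ 10; employees 40 ≥ 36 → Municipal License required.
Rule 9: Trade License is required → Commercial License also required.
Rule 10: employees 40 > 16; stores flammable materials; offers live music → General Business Certificate not required.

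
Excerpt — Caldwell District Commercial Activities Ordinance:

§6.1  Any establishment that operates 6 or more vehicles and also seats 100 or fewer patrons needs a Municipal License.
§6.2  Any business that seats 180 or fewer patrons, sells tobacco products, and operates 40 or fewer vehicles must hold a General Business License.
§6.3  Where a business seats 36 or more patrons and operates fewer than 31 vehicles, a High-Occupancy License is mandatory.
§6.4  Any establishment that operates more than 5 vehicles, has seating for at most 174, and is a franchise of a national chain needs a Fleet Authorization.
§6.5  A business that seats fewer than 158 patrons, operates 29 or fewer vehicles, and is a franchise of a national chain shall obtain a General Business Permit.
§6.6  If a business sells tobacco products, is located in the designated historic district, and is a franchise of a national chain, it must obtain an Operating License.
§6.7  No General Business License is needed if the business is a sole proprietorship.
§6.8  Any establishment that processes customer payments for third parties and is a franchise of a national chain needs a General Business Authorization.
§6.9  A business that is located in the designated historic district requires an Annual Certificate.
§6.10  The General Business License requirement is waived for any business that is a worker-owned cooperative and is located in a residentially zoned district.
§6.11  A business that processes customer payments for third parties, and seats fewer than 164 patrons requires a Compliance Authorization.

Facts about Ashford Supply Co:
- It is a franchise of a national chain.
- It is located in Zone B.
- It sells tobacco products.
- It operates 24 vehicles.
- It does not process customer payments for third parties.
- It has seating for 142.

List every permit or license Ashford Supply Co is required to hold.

Fleet Authorization, General Business License, General Business Permit, High-Occupancy License

§6.1 vehicles 24 ≥ 6; seating 142 > 100 → Municipal License not required.
§6.2 seating 142 ≤ 180; sells tobacco products; vehicles 24 ≤ 40 → General Business License required.
§6.3 seating 142 ≥ 36; vehicles 24 < 31 → High-Occupancy License required.
§6.4 vehicles 24 > 5; seating 142 ≤ 174; is a franchise of a national chain → Fleet Authorization required.
§6.5 seating 142 < 158; vehicles 24 ≤ 29; is a franchise of a national chain → General Business Permit required.
§6.6 sells tobacco products; is located in Zone B (not: is located in the designated historic district); is a franchise of a national chain → Operating License not required.
§6.7 is a franchise of a national chain (not: is a sole proprietorship) → General Business License exemption does not apply.
§6.8 does not process customer payments for third parties; is a franchise of a national chain → General Business Authorization not required.
§6.9 is located in Zone B (not: is located in the designated historic district) → Annual Certificate not required.
§6.10 is a franchise of a national chain (not: is a worker-owned cooperative); is located in Zone B (not: is located in a residentially zoned district) → General Business License exemption does not apply.
§6.11 does not process customer payments for third parties; seating 142 < 164 → Compliance Authorization not required.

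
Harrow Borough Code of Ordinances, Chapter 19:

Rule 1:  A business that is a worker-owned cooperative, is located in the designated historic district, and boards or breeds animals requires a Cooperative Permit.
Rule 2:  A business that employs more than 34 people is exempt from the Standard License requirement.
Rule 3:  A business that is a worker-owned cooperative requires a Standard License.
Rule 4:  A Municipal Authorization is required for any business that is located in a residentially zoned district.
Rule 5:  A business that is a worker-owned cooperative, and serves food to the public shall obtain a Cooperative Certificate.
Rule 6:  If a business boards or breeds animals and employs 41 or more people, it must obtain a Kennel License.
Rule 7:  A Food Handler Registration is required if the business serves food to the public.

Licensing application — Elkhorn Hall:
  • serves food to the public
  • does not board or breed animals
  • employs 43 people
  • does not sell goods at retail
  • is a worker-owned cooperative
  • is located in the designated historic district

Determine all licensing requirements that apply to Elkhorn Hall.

Cooperative Certificate, Food Handler Registration

Rule 1: is a worker-owned cooperative; is located in the designated historic district; does not board or breed animals → Cooperative Permit not required.
Rule 2: employees 43 > 34 → exempt from Standard License.
Rule 3: is a worker-owned cooperative → Standard License required.
Rule 4: is located in the designated historic district (not: is located in a residentially zoned district) → Municipal Authorization not required.
Rule 5: is a worker-owned cooperative; serves food to the public → Cooperative Certificate required.
Rule 6: does not board or breed animals; employees 43 ≥ 41 → Kennel License not required.
Rule 7: serves food to the public → Food Handler Registration required.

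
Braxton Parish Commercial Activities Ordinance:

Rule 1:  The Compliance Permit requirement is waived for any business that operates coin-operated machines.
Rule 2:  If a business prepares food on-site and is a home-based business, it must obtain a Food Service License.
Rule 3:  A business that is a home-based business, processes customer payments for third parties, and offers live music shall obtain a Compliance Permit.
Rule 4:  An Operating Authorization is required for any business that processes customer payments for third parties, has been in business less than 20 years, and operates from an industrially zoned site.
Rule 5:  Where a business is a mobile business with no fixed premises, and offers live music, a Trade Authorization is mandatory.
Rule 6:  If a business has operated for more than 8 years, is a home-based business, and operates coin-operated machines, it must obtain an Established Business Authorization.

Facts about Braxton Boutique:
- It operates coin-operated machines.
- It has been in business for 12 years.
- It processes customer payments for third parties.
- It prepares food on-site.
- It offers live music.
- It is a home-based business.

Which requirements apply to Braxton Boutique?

Rule 1: operates coin-operated machines → exempt from Compliance Permit.
Rule 2: prepares food on-site; is a home-based business → Food Service License required.
Rule 3: is a home-based business; processes customer payments for third parties; offers live music → Compliance Permit required.
Rule 4: processes customer payments for third parties; years in business 12 < 20; is a home-based business (not: operates from an industrially zoned site) → Operating Authorization not required.
Rule 5: is a home-based business (not: is a mobile business with no fixed premises); offers live music → Trade Authorization not required.
Rule 6: years in business 12 > 8; is a home-based business; operates coin-operated machines → Established Business Authorization required.

Established Business Authorization, Food Service License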